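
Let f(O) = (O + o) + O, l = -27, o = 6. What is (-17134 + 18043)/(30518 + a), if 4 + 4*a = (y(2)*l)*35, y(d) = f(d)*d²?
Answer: 909/21067 ≈ 0.043148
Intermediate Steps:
f(O) = 6 + 2*O (f(O) = (O + 6) + O = (6 + O) + O = 6 + 2*O)
y(d) = d²*(6 + 2*d) (y(d) = (6 + 2*d)*d² = d²*(6 + 2*d))
a = -9451 (a = -1 + (((2*2²*(3 + 2))*(-27))*35)/4 = -1 + (((2*4*5)*(-27))*35)/4 = -1 + ((40*(-27))*35)/4 = -1 + (-1080*35)/4 = -1 + (¼)*(-37800) = -1 - 9450 = -9451)
(-17134 + 18043)/(30518 + a) = (-17134 + 18043)/(30518 - 9451) = 909/21067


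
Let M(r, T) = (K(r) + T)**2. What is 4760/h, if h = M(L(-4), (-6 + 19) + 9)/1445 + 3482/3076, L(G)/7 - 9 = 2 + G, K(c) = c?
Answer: 10578671600/10268803 ≈ 1030.2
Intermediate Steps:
L(G) = 77 + 7*G (L(G) = 63 + 7*(2 + G) = 63 + (14 + 7*G) = 77 + 7*G)
M(r, T) = (T + r)**2 (M(r, T) = (r + T)**2 = (T + r)**2)
h = 10268803/2222410 (h = (((-6 + 19) + 9) + (77 + 7*(-4)))**2/1445 + 3482/3076 = ((13 + 9) + (77 - 28))**2*(1/1445) + 3482*(1/3076) = (22 + 49)**2*(1/1445) + 1741/1538 = 71**2*(1/1445) + 1741/1538 = 5041*(1/1445) + 1741/1538 = 5041/1445 + 1741/1538 = 10268803/2222410 ≈ 4.6206)
4760/h = 4760/(10268803/2222410) = 4760*(2222410/10268803) = 10578671600/10268803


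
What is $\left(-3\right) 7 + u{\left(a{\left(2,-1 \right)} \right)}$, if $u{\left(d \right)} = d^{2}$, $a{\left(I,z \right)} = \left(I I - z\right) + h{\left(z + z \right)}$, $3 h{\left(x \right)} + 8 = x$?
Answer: $- \frac{164}{9} \approx -18.222$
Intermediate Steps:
$h{\left(x \right)} = - \frac{8}{3} + \frac{x}{3}$
$a{\left(I,z \right)} = - \frac{8}{3} + I^{2} - \frac{z}{3}$ ($a{\left(I,z \right)} = \left(I I - z\right) + \left(- \frac{8}{3} + \frac{z + z}{3}\right) = \left(I^{2} - z\right) + \left(- \frac{8}{3} + \frac{2 z}{3}\right) = - \frac{8}{3} + I^{2} - \frac{z}{3}$)
$\left(-3\right) 7 + u{\left(a{\left(2,-1 \right)} \right)} = \left(-3\right) 7 + \left(- \frac{8}{3} + 2^{2} - - \frac{1}{3}\right)^{2} = -21 + \left(- \frac{8}{3} + 4 + \frac{1}{3}\right)^{2} = -21 + \left(\frac{5}{3}\right)^{2} = -21 + \frac{25}{9} = - \frac{164}{9}$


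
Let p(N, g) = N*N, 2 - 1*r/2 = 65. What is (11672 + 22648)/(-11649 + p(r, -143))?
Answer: 11440/1409 ≈ 8.1192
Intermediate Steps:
r = -126 (r = 4 - 2*65 = 4 - 130 = -126)
p(N, g) = N**2
(11672 + 22648)/(-11649 + p(r, -143)) = (11672 + 22648)/(-11649 + (-126)**2) = 34320/(-11649 + 15876) = 34320/4227 = 34320*(1/4227) = 11440/1409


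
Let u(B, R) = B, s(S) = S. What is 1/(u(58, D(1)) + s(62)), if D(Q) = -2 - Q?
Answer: 1/120 ≈ 0.0083333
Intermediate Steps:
1/(u(58, D(1)) + s(62)) = 1/(58 + 62) = 1/120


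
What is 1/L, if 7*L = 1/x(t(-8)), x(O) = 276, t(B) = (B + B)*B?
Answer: 1932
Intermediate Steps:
t(B) = 2*B² (t(B) = (2*B)*B = 2*B²)
L = 1/1932 (L = (⅐)/276 = (⅐)*(1/276) = 1/1932 ≈ 0.00051760)
1/L = 1/(1/1932) = 1932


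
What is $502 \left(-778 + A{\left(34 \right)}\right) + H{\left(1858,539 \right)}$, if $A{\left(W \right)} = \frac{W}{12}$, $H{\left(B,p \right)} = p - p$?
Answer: $- \frac{1167401}{3} \approx -3.8913 \cdot 10^{5}$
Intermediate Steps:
$H{\left(B,p \right)} = 0$
$A{\left(W \right)} = \frac{W}{12}$ ($A{\left(W \right)} = W \frac{1}{12} = \frac{W}{12}$)
$502 \left(-778 + A{\left(34 \right)}\right) + H{\left(1858,539 \right)} = 502 \left(-778 + \frac{1}{12} \cdot 34\right) + 0 = 502 \left(-778 + \frac{17}{6}\right) + 0 = 502 \left(- \frac{4651}{6}\right) + 0 = - \frac{1167401}{3} + 0 = - \frac{1167401}{3}$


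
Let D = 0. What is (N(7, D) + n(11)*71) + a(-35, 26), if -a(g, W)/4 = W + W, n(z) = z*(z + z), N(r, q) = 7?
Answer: 16981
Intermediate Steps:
n(z) = 2*z**2 (n(z) = z*(2*z) = 2*z**2)
a(g, W) = -8*W (a(g, W) = -4*(W + W) = -8*W)
(N(7, D) + n(11)*71) + a(-35, 26) = (7 + (2*11**2)*71) - 8*26 = (7 + (2*121)*71) - 208 = (7 + 242*71) - 208 = (7 + 17182) - 208 = 17189 - 208 = 16981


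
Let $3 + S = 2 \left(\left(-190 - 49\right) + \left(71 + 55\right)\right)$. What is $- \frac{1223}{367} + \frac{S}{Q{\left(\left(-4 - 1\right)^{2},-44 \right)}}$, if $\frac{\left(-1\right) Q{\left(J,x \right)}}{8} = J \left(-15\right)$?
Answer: $- \frac{3753043}{1101000} \approx -3.4088$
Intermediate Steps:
$Q{\left(J,x \right)} = 120 J$ ($Q{\left(J,x \right)} = - 8 J \left(-15\right) = - 8 \left(- 15 J\right) = 120 J$)
$S = -229$ ($S = -3 + 2 \left(\left(-190 - 49\right) + \left(71 + 55\right)\right) = -3 + 2 \left(-239 + 126\right) = -3 + 2 \left(-113\right) = -3 - 226 = -229$)
$- \frac{1223}{367} + \frac{S}{Q{\left(\left(-4 - 1\right)^{2},-44 \right)}} = - \frac{1223}{367} - \frac{229}{120 \left(-4 - 1\right)^{2}} = \left(-1223\right) \frac{1}{367} - \frac{229}{120 \left(-5\right)^{2}} = - \frac{1223}{367} - \frac{229}{120 \cdot 25} = - \frac{1223}{367} - \frac{229}{3000} = - \frac{3753043}{1101000}$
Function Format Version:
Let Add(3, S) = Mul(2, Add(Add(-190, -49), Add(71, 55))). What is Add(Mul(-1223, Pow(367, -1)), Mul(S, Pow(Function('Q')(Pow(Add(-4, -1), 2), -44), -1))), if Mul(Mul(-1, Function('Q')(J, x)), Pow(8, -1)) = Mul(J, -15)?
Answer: Rational(-3753043, 1101000) ≈ -3.4088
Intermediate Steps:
Function('Q')(J, x) = Mul(120, J) (Function('Q')(J, x) = Mul(-8, Mul(J, -15)) = Mul(-8, Mul(-15, J)) = Mul(120, J))
S = -229 (S = Add(-3, Mul(2, Add(Add(-190, -49), Add(71, 55)))) = Add(-3, Mul(2, Add(-239, 126))) = Add(-3, Mul(2, -113)) = Add(-3, -226) = -229)
Add(Mul(-1223, Pow(367, -1)), Mul(S, Pow(Function('Q')(Pow(Add(-4, -1), 2), -44), -1))) = Add(Mul(-1223, Pow(367, -1)), Mul(-229, Pow(Mul(120, Pow(Add(-4, -1), 2)), -1))) = Add(Mul(-1223, Rational(1, 367)), Mul(-229, Pow(Mul(120, Pow(-5, 2)), -1))) = Add(Rational(-1223, 367), Mul(-229, Pow(Mul(120, 25), -1))) = Add(Rational(-1223, 367), Mul(-229, Pow(3000, -1))) = Add(Rational(-1223, 367), Mul(-229, Rational(1, 3000))) = Add(Rational(-1223, 367), Rational(-229, 3000)) = Rational(-3753043, 1101000)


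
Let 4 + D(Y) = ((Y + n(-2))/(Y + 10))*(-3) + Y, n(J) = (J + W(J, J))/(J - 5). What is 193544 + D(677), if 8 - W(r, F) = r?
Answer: 311325120/1603 ≈ 1.9421e+5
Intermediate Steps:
W(r, F) = 8 - r
n(J) = 8/(-5 + J) (n(J) = (J + (8 - J))/(J - 5) = 8/(-5 + J))
D(Y) = -4 + Y - 3*(-8/7 + Y)/(10 + Y) (D(Y) = -4 + (((Y + 8/(-5 - 2))/(Y + 10))*(-3) + Y) = -4 + (((Y + 8/(-7))/(10 + Y))*(-3) + Y) = -4 + (((Y + 8*(-⅐))/(10 + Y))*(-3) + Y) = -4 + (((Y - 8/7)/(10 + Y))*(-3) + Y) = -4 + (((-8/7 + Y)/(10 + Y))*(-3) + Y) = -4 + (-3*(-8/7 + Y)/(10 + Y) + Y) = -4 + (Y - 3*(-8/7 + Y)/(10 + Y)) = -4 + Y - 3*(-8/7 + Y)/(10 + Y))
193544 + D(677) = 193544 + (-256/7 + 677² + 3*677)/(10 + 677) = 193544 + (-256/7 + 458329 + 2031)/687 = 193544 + (1/687)*(3222264/7) = 193544 + 1074088/1603 = 311325120/1603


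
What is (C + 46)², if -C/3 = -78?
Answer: 78400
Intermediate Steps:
C = 234 (C = -3*(-78) = 234)
(C + 46)² = (234 + 46)² = 280² = 78400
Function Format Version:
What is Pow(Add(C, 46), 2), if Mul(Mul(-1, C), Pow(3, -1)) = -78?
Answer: 78400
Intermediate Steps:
C = 234 (C = Mul(-3, -78) = 234)
Pow(Add(C, 46), 2) = Pow(Add(234, 46), 2) = Pow(280, 2) = 78400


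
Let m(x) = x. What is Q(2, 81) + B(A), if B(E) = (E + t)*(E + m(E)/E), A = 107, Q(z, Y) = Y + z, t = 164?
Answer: 29351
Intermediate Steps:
B(E) = (1 + E)*(164 + E) (B(E) = (E + 164)*(E + E/E) = (164 + E)*(E + 1) = (164 + E)*(1 + E) = (1 + E)*(164 + E))
Q(2, 81) + B(A) = (81 + 2) + (164 + 107² + 165*107) = 83 + (164 + 11449 + 17655) = 83 + 29268 = 29351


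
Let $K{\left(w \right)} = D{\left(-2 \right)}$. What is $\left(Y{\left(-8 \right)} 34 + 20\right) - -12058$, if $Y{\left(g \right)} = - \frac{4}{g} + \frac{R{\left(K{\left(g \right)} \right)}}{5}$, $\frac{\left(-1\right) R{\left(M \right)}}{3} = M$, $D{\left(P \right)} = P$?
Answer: $\frac{60679}{5} \approx 12136.0$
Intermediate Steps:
$K{\left(w \right)} = -2$
$R{\left(M \right)} = - 3 M$
$Y{\left(g \right)} = \frac{6}{5} - \frac{4}{g}$ ($Y{\left(g \right)} = - \frac{4}{g} + \frac{\left(-3\right) \left(-2\right)}{5} = - \frac{4}{g} + 6 \cdot \frac{1}{5} = - \frac{4}{g} + \frac{6}{5} = \frac{6}{5} - \frac{4}{g}$)
$\left(Y{\left(-8 \right)} 34 + 20\right) - -12058 = \left(\left(\frac{6}{5} - \frac{4}{-8}\right) 34 + 20\right) - -12058 = \left(\left(\frac{6}{5} - - \frac{1}{2}\right) 34 + 20\right) + 12058 = \left(\left(\frac{6}{5} + \frac{1}{2}\right) 34 + 20\right) + 12058 = \left(\frac{17}{10} \cdot 34 + 20\right) + 12058 = \left(\frac{289}{5} + 20\right) + 12058 = \frac{389}{5} + 12058 = \frac{60679}{5}$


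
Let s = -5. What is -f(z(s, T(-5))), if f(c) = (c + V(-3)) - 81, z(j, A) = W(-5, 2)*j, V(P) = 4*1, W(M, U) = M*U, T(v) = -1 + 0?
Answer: 27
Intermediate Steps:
T(v) = -1
V(P) = 4
z(j, A) = -10*j (z(j, A) = (-5*2)*j = -10*j)
f(c) = -77 + c (f(c) = (c + 4) - 81 = (4 + c) - 81 = -77 + c)
-f(z(s, T(-5))) = -(-77 - 10*(-5)) = -(-77 + 50) = -1*(-27) = 27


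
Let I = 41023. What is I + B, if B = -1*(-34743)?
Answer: 75766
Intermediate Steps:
B = 34743
I + B = 41023 + 34743 = 75766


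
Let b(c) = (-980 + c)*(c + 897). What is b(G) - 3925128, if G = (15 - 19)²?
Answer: -4805260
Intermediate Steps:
G = 16 (G = (-4)² = 16)
b(c) = (-980 + c)*(897 + c)
b(G) - 3925128 = (-879060 + 16² - 83*16) - 3925128 = (-879060 + 256 - 1328) - 3925128 = -880132 - 3925128 = -4805260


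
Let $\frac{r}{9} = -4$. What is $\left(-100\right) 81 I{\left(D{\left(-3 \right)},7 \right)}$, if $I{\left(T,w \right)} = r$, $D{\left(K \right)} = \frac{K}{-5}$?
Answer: $291600$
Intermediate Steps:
$r = -36$ ($r = 9 \left(-4\right) = -36$)
$D{\left(K \right)} = - \frac{K}{5}$ ($D{\left(K \right)} = K \left(- \frac{1}{5}\right) = - \frac{K}{5}$)
$I{\left(T,w \right)} = -36$
$\left(-100\right) 81 I{\left(D{\left(-3 \right)},7 \right)} = \left(-100\right) 81 \left(-36\right) = \left(-8100\right) \left(-36\right) = 291600$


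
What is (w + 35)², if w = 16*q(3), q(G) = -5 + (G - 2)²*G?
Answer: 9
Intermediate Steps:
q(G) = -5 + G*(-2 + G)² (q(G) = -5 + (-2 + G)²*G = -5 + G*(-2 + G)²)
w = -32 (w = 16*(-5 + 3*(-2 + 3)²) = 16*(-5 + 3*1²) = 16*(-5 + 3*1) = 16*(-5 + 3) = 16*(-2) = -32)
(w + 35)² = (-32 + 35)² = 3² = 9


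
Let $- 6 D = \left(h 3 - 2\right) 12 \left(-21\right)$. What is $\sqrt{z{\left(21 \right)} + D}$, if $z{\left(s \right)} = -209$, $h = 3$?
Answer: $\sqrt{85} \approx 9.2195$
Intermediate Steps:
$D = 294$ ($D = - \frac{\left(3 \cdot 3 - 2\right) 12 \left(-21\right)}{6} = - \frac{\left(9 - 2\right) 12 \left(-21\right)}{6} = - \frac{7 \cdot 12 \left(-21\right)}{6} = - \frac{84 \left(-21\right)}{6} = \left(- \frac{1}{6}\right) \left(-1764\right) = 294$)
$\sqrt{z{\left(21 \right)} + D} = \sqrt{-209 + 294} = \sqrt{85}$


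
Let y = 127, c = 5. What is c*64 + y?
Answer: 447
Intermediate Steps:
c*64 + y = 5*64 + 127 = 320 + 127 = 447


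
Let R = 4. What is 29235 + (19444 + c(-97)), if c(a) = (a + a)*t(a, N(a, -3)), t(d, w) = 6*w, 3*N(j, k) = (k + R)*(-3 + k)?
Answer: 51007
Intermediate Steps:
N(j, k) = (-3 + k)*(4 + k)/3 (N(j, k) = ((k + 4)*(-3 + k))/3 = ((4 + k)*(-3 + k))/3 = ((-3 + k)*(4 + k))/3 = (-3 + k)*(4 + k)/3)
c(a) = -24*a (c(a) = (a + a)*(6*(-4 + (⅓)*(-3) + (⅓)*(-3)²)) = (2*a)*(6*(-4 - 1 + (⅓)*9)) = (2*a)*(6*(-4 - 1 + 3)) = (2*a)*(6*(-2)) = (2*a)*(-12) = -24*a)
29235 + (19444 + c(-97)) = 29235 + (19444 - 24*(-97)) = 29235 + (19444 + 2328) = 29235 + 21772 = 51007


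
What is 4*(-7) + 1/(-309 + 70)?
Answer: -6693/239 ≈ -28.004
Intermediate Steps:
4*(-7) + 1/(-309 + 70) = -28 + 1/(-239) = -28 - 1/239 = -6693/239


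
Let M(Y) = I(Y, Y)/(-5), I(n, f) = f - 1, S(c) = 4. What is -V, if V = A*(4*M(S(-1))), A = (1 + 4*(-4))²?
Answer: 540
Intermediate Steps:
I(n, f) = -1 + f
M(Y) = ⅕ - Y/5 (M(Y) = (-1 + Y)/(-5) = (-1 + Y)*(-⅕) = ⅕ - Y/5)
A = 225 (A = (1 - 16)² = (-15)² = 225)
V = -540 (V = 225*(4*(⅕ - ⅕*4)) = 225*(4*(⅕ - ⅘)) = 225*(4*(-⅗)) = 225*(-12/5) = -540)
-V = -1*(-540) = 540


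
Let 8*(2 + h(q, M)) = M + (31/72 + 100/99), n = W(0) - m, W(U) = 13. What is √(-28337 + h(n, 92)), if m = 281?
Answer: I*√1974300889/264 ≈ 168.31*I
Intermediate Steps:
n = -268 (n = 13 - 1*281 = 13 - 281 = -268)
h(q, M) = -11531/6336 + M/8 (h(q, M) = -2 + (M + (31/72 + 100/99))/8 = -2 + (M + 1141/792)/8 = -2 + (1141/792 + M)/8 = -2 + (1141/6336 + M/8) = -11531/6336 + M/8)
√(-28337 + h(n, 92)) = √(-28337 + (-11531/6336 + (⅛)*92)) = √(-28337 + (-11531/6336 + 23/2)) = √(-28337 + 61333/6336) = √(-179481899/6336) = I*√1974300889/264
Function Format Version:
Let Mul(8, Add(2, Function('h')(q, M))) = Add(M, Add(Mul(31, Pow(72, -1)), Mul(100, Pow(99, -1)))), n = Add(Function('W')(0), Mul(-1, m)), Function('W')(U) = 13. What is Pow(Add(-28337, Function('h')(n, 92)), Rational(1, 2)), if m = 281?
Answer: Mul(Rational(1, 264), I, Pow(1974300889, Rational(1, 2))) ≈ Mul(168.31, I)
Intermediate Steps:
n = -268 (n = Add(13, Mul(-1, 281)) = Add(13, -281) = -268)
Function('h')(q, M) = Add(Rational(-11531, 6336), Mul(Rational(1, 8), M)) (Function('h')(q, M) = Add(-2, Mul(Rational(1, 8), Add(M, Add(Mul(31, Pow(72, -1)), Mul(100, Pow(99, -1)))))) = Add(-2, Mul(Rational(1, 8), Add(M, Add(Mul(31, Rational(1, 72)), Mul(100, Rational(1, 99)))))) = Add(-2, Mul(Rational(1, 8), Add(M, Add(Rational(31, 72), Rational(100, 99))))) = Add(-2, Mul(Rational(1, 8), Add(M, Rational(1141, 792)))) = Add(-2, Mul(Rational(1, 8), Add(Rational(1141, 792), M))) = Add(-2, Add(Rational(1141, 6336), Mul(Rational(1, 8), M))) = Add(Rational(-11531, 6336), Mul(Rational(1, 8), M)))
Pow(Add(-28337, Function('h')(n, 92)), Rational(1, 2)) = Pow(Add(-28337, Add(Rational(-11531, 6336), Mul(Rational(1, 8), 92))), Rational(1, 2)) = Pow(Add(-28337, Add(Rational(-11531, 6336), Rational(23, 2))), Rational(1, 2)) = Pow(Add(-28337, Rational(61333, 6336)), Rational(1, 2)) = Pow(Rational(-179481899, 6336), Rational(1, 2)) = Mul(Rational(1, 264), I, Pow(1974300889, Rational(1, 2)))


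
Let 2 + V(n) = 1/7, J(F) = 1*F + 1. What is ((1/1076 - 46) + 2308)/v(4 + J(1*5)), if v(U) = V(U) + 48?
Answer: 17037391/347548 ≈ 49.022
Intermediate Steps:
J(F) = 1 + F (J(F) = F + 1 = 1 + F)
V(n) = -13/7 (V(n) = -2 + 1/7 = -2 + ⅐ = -13/7)
v(U) = 323/7 (v(U) = -13/7 + 48 = 323/7)
((1/1076 - 46) + 2308)/v(4 + J(1*5)) = ((1/1076 - 46) + 2308)/(323/7) = ((1/1076 - 46) + 2308)*(7/323) = (-49495/1076 + 2308)*(7/323) = (2433913/1076)*(7/323) = 17037391/347548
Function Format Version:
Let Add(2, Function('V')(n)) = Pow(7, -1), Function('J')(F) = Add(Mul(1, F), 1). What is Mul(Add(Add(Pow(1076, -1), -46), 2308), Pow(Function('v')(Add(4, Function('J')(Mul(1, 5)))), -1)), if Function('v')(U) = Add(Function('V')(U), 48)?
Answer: Rational(17037391, 347548) ≈ 49.022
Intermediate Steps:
Function('J')(F) = Add(1, F) (Function('J')(F) = Add(F, 1) = Add(1, F))
Function('V')(n) = Rational(-13, 7) (Function('V')(n) = Add(-2, Pow(7, -1)) = Add(-2, Rational(1, 7)) = Rational(-13, 7))
Function('v')(U) = Rational(323, 7) (Function('v')(U) = Add(Rational(-13, 7), 48) = Rational(323, 7))
Mul(Add(Add(Pow(1076, -1), -46), 2308), Pow(Function('v')(Add(4, Function('J')(Mul(1, 5)))), -1)) = Mul(Add(Add(Pow(1076, -1), -46), 2308), Pow(Rational(323, 7), -1)) = Mul(Add(Add(Rational(1, 1076), -46), 2308), Rational(7, 323)) = Mul(Add(Rational(-49495, 1076), 2308), Rational(7, 323)) = Mul(Rational(2433913, 1076), Rational(7, 323)) = Rational(17037391, 347548)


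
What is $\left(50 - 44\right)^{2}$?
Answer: $36$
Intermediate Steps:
$\left(50 - 44\right)^{2} = 6^{2} = 36$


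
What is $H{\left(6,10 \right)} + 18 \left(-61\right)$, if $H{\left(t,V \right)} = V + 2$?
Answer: $-1086$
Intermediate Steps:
$H{\left(t,V \right)} = 2 + V$
$H{\left(6,10 \right)} + 18 \left(-61\right) = \left(2 + 10\right) + 18 \left(-61\right) = 12 - 1098 = -1086$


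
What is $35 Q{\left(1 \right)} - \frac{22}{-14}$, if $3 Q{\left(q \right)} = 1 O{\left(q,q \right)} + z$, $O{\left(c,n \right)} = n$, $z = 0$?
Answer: $\frac{278}{21} \approx 13.238$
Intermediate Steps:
$Q{\left(q \right)} = \frac{q}{3}$ ($Q{\left(q \right)} = \frac{1 q + 0}{3} = \frac{q + 0}{3} = \frac{q}{3}$)
$35 Q{\left(1 \right)} - \frac{22}{-14} = 35 \cdot \frac{1}{3} \cdot 1 - \frac{22}{-14} = 35 \cdot \frac{1}{3} - - \frac{11}{7} = \frac{35}{3} + \frac{11}{7} = \frac{278}{21}$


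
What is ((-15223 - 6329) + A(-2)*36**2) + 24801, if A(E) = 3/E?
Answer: 1305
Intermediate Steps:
((-15223 - 6329) + A(-2)*36**2) + 24801 = ((-15223 - 6329) + (3/(-2))*36**2) + 24801 = (-21552 + (3*(-1/2))*1296) + 24801 = (-21552 - 3/2*1296) + 24801 = (-21552 - 1944) + 24801 = -23496 + 24801 = 1305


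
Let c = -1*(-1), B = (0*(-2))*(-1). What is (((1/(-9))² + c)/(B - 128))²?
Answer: 1681/26873856 ≈ 6.2551e-5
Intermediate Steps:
B = 0 (B = 0*(-1) = 0)
c = 1
(((1/(-9))² + c)/(B - 128))² = (((1/(-9))² + 1)/(0 - 128))² = (((-⅑)² + 1)/(-128))² = ((1/81 + 1)*(-1/128))² = ((82/81)*(-1/128))² = (-41/5184)² = 1681/26873856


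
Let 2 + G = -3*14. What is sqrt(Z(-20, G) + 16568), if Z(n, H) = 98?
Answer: sqrt(16666) ≈ 129.10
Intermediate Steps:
G = -44 (G = -2 - 3*14 = -2 - 42 = -44)
sqrt(Z(-20, G) + 16568) = sqrt(98 + 16568) = sqrt(16666)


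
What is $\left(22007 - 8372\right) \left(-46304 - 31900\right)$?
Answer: $-1066311540$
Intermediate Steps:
$\left(22007 - 8372\right) \left(-46304 - 31900\right) = 13635 \left(-46304 - 31900\right) = 13635 \left(-78204\right) = -1066311540$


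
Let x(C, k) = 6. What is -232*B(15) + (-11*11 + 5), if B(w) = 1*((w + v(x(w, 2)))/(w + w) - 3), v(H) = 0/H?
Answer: 464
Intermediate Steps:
v(H) = 0
B(w) = -5/2 (B(w) = 1*((w + 0)/(w + w) - 3) = 1*(w/((2*w)) - 3) = 1*(w*(1/(2*w)) - 3) = 1*(½ - 3) = 1*(-5/2) = -5/2)
-232*B(15) + (-11*11 + 5) = -232*(-5/2) + (-11*11 + 5) = 580 + (-121 + 5) = 580 - 116 = 464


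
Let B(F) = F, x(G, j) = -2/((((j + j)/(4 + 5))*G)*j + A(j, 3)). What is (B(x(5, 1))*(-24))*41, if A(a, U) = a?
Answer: 17712/19 ≈ 932.21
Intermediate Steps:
x(G, j) = -2/(j + 2*G*j²/9) (x(G, j) = -2/((((j + j)/(4 + 5))*G)*j + j) = -2/((((2*j)/9)*G)*j + j) = -2/((((2*j)*(⅑))*G)*j + j) = -2/(((2*j/9)*G)*j + j) = -2/((2*G*j/9)*j + j) = -2/(2*G*j²/9 + j) = -2/(j + 2*G*j²/9))
(B(x(5, 1))*(-24))*41 = (-18/(1*(9 + 2*5*1))*(-24))*41 = (-18*1/(9 + 10)*(-24))*41 = (-18*1/19*(-24))*41 = (-18*1*1/19*(-24))*41 = -18/19*(-24)*41 = (432/19)*41 = 17712/19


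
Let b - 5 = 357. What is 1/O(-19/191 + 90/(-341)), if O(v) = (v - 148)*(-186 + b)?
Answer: -5921/154608912 ≈ -3.8297e-5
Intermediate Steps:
b = 362 (b = 5 + 357 = 362)
O(v) = -26048 + 176*v (O(v) = (v - 148)*(-186 + 362) = (-148 + v)*176 = -26048 + 176*v)
1/O(-19/191 + 90/(-341)) = 1/(-26048 + 176*(-19/191 + 90/(-341))) = 1/(-26048 + 176*(-19*1/191 + 90*(-1/341))) = 1/(-26048 + 176*(-19/191 - 90/341)) = 1/(-26048 + 176*(-23669/65131)) = 1/(-26048 - 378704/5921) = 1/(-154608912/5921) = -5921/154608912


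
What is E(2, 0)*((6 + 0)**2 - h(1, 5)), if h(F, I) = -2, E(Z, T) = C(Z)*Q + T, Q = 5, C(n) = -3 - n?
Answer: -950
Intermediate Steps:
E(Z, T) = -15 + T - 5*Z (E(Z, T) = (-3 - Z)*5 + T = (-15 - 5*Z) + T = -15 + T - 5*Z)
E(2, 0)*((6 + 0)**2 - h(1, 5)) = (-15 + 0 - 5*2)*((6 + 0)**2 - 1*(-2)) = (-15 + 0 - 10)*(6**2 + 2) = -25*(36 + 2) = -25*38 = -950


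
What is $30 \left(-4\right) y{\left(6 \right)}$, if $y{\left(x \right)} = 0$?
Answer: $0$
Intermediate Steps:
$30 \left(-4\right) y{\left(6 \right)} = 30 \left(-4\right) 0 = \left(-120\right) 0 = 0$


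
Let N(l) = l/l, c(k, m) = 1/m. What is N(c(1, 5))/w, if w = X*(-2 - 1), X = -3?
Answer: ⅑ ≈ 0.11111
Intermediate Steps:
N(l) = 1
w = 9 (w = -3*(-2 - 1) = -3*(-3) = 9)
N(c(1, 5))/w = 1/9 = 1*(⅑) = ⅑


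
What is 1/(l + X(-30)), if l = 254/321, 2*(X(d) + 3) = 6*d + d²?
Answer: 321/114851 ≈ 0.0027949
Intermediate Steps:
X(d) = -3 + d²/2 + 3*d (X(d) = -3 + (6*d + d²)/2 = -3 + (d² + 6*d)/2 = -3 + (d²/2 + 3*d) = -3 + d²/2 + 3*d)
l = 254/321 (l = 254*(1/321) = 254/321 ≈ 0.79128)
1/(l + X(-30)) = 1/(254/321 + (-3 + (½)*(-30)² + 3*(-30))) = 1/(254/321 + (-3 + (½)*900 - 90)) = 1/(254/321 + (-3 + 450 - 90)) = 1/(254/321 + 357) = 1/(114851/321) = 321/114851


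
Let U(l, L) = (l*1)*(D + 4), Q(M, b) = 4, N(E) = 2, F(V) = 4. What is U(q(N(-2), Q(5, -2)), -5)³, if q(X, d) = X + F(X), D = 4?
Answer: 110592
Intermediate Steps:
q(X, d) = 4 + X (q(X, d) = X + 4 = 4 + X)
U(l, L) = 8*l (U(l, L) = (l*1)*(4 + 4) = l*8 = 8*l)
U(q(N(-2), Q(5, -2)), -5)³ = (8*(4 + 2))³ = (8*6)³ = 48³ = 110592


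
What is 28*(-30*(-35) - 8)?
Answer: 29176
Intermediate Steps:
28*(-30*(-35) - 8) = 28*(1050 - 8) = 28*1042 = 29176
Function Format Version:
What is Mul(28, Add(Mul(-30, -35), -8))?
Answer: 29176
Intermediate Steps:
Mul(28, Add(Mul(-30, -35), -8)) = Mul(28, Add(1050, -8)) = Mul(28, 1042) = 29176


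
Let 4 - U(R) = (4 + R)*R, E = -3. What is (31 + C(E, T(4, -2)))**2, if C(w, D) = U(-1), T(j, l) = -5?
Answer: 1444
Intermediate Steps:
U(R) = 4 - R*(4 + R) (U(R) = 4 - (4 + R)*R = 4 - R*(4 + R))
C(w, D) = 7 (C(w, D) = 4 - 1*(-1)**2 - 4*(-1) = 4 - 1*1 + 4 = 4 - 1 + 4 = 7)
(31 + C(E, T(4, -2)))**2 = (31 + 7)**2 = 38**2 = 1444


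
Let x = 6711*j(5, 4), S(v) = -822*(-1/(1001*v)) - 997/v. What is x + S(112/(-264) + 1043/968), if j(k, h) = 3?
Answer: 3212245191/172627 ≈ 18608.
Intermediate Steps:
S(v) = -997175/(1001*v) (S(v) = -(-822)/(1001*v) - 997/v = 822/(1001*v) - 997/v = -997175/(1001*v))
x = 20133 (x = 6711*3 = 20133)
x + S(112/(-264) + 1043/968) = 20133 - 997175/(1001*(112/(-264) + 1043/968)) = 20133 - 997175/(1001*(112*(-1/264) + 1043*(1/968))) = 20133 - 997175/(1001*(-14/33 + 1043/968)) = 20133 - 997175/(1001*1897/2904) = 20133 - 997175/1001*2904/1897 = 20133 - 263254200/172627 = 3212245191/172627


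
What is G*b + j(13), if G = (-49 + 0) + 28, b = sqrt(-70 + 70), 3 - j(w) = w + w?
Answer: -23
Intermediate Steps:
j(w) = 3 - 2*w (j(w) = 3 - (w + w) = 3 - 2*w)
b = 0 (b = sqrt(0) = 0)
G = -21 (G = -49 + 28 = -21)
G*b + j(13) = -21*0 + (3 - 2*13) = 0 + (3 - 26) = 0 - 23 = -23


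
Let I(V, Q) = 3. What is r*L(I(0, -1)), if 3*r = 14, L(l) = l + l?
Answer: 28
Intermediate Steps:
L(l) = 2*l
r = 14/3 (r = (⅓)*14 = 14/3 ≈ 4.6667)
r*L(I(0, -1)) = 14*(2*3)/3 = (14/3)*6 = 28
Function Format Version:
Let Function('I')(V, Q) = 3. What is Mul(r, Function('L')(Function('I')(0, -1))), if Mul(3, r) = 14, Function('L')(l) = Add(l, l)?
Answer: 28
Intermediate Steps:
Function('L')(l) = Mul(2, l)
r = Rational(14, 3) (r = Mul(Rational(1, 3), 14) = Rational(14, 3) ≈ 4.6667)
Mul(r, Function('L')(Function('I')(0, -1))) = Mul(Rational(14, 3), Mul(2, 3)) = Mul(Rational(14, 3), 6) = 28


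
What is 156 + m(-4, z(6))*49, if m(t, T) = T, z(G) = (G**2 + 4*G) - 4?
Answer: 2900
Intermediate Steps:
z(G) = -4 + G**2 + 4*G
156 + m(-4, z(6))*49 = 156 + (-4 + 6**2 + 4*6)*49 = 156 + (-4 + 36 + 24)*49 = 156 + 56*49 = 156 + 2744 = 2900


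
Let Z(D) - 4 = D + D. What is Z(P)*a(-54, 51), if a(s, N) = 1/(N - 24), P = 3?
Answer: 10/27 ≈ 0.37037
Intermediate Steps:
Z(D) = 4 + 2*D (Z(D) = 4 + (D + D) = 4 + 2*D)
a(s, N) = 1/(-24 + N)
Z(P)*a(-54, 51) = (4 + 2*3)/(-24 + 51) = (4 + 6)/27 = 10*(1/27) = 10/27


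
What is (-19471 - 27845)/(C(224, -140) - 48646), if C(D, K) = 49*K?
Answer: 7886/9251 ≈ 0.85245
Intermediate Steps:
(-19471 - 27845)/(C(224, -140) - 48646) = (-19471 - 27845)/(49*(-140) - 48646) = -47316/(-6860 - 48646) = -47316/(-55506) = -47316*(-1/55506) = 7886/9251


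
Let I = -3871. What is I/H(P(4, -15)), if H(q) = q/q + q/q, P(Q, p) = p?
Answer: -3871/2 ≈ -1935.5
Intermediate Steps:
H(q) = 2 (H(q) = 1 + 1 = 2)
I/H(P(4, -15)) = -3871/2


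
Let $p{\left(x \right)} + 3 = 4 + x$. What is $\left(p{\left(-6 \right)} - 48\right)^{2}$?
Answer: $2809$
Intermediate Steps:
$p{\left(x \right)} = 1 + x$ ($p{\left(x \right)} = -3 + \left(4 + x\right) = 1 + x$)
$\left(p{\left(-6 \right)} - 48\right)^{2} = \left(\left(1 - 6\right) - 48\right)^{2} = \left(-5 - 48\right)^{2} = \left(-53\right)^{2} = 2809$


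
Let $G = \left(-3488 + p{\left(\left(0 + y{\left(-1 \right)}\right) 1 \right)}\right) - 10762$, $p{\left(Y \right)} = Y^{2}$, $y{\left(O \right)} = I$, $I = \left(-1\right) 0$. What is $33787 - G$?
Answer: $48037$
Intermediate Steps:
$I = 0$
$y{\left(O \right)} = 0$
$G = -14250$ ($G = \left(-3488 + \left(\left(0 + 0\right) 1\right)^{2}\right) - 10762 = \left(-3488 + \left(0 \cdot 1\right)^{2}\right) - 10762 = \left(-3488 + 0^{2}\right) - 10762 = \left(-3488 + 0\right) - 10762 = -3488 - 10762 = -14250$)
$33787 - G = 33787 - -14250 = 33787 + 14250 = 48037$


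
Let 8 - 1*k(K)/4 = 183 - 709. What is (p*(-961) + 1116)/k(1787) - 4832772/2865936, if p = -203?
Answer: 11499395339/127534152 ≈ 90.167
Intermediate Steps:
k(K) = 2136 (k(K) = 32 - 4*(183 - 709) = 32 - 4*(-526) = 32 + 2104 = 2136)
(p*(-961) + 1116)/k(1787) - 4832772/2865936 = (-203*(-961) + 1116)/2136 - 4832772/2865936 = (195083 + 1116)*(1/2136) - 4832772*1/2865936 = 196199*(1/2136) - 402731/238828 = 196199/2136 - 402731/238828 = 11499395339/127534152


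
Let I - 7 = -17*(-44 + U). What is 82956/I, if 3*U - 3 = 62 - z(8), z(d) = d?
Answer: 6913/36 ≈ 192.03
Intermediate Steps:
U = 19 (U = 1 + (62 - 1*8)/3 = 1 + (62 - 8)/3 = 1 + (1/3)*54 = 1 + 18 = 19)
I = 432 (I = 7 - 17*(-44 + 19) = 7 - 17*(-25) = 7 + 425 = 432)
82956/I = 82956/432 = 82956*(1/432) = 6913/36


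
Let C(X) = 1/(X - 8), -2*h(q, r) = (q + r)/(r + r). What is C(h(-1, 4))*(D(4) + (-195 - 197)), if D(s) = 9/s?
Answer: 6236/131 ≈ 47.603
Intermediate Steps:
h(q, r) = -(q + r)/(4*r) (h(q, r) = -(q + r)/(2*(r + r)) = -(q + r)/(2*(2*r)) = -(q + r)*1/(2*r)/2 = -(q + r)/(4*r))
C(X) = 1/(-8 + X)
C(h(-1, 4))*(D(4) + (-195 - 197)) = (9/4 + (-195 - 197))/(-8 + (1/4)*(-1*(-1) - 1*4)/4) = (9*(1/4) - 392)/(-8 + (1/4)*(1/4)*(1 - 4)) = (9/4 - 392)/(-8 + (1/4)*(1/4)*(-3)) = -1559/4/(-8 - 3/16) = -1559/4/(-131/16) = -16/131*(-1559/4) = 6236/131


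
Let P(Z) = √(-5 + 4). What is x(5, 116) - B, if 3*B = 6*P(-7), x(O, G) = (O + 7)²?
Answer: 144 - 2*I ≈ 144.0 - 2.0*I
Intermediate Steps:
x(O, G) = (7 + O)²
P(Z) = I (P(Z) = √(-1) = I)
B = 2*I (B = (6*I)/3 = 2*I ≈ 2.0*I)
x(5, 116) - B = (7 + 5)² - 2*I = 12² - 2*I = 144 - 2*I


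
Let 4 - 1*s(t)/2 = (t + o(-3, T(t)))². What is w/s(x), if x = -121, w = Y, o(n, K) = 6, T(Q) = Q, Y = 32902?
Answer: -16451/13221 ≈ -1.2443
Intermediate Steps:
w = 32902
s(t) = 8 - 2*(6 + t)² (s(t) = 8 - 2*(t + 6)² = 8 - 2*(6 + t)²)
w/s(x) = 32902/(8 - 2*(6 - 121)²) = 32902/(8 - 2*(-115)²) = 32902/(8 - 2*13225) = 32902/(8 - 26450) = 32902/(-26442) = 32902*(-1/26442) = -16451/13221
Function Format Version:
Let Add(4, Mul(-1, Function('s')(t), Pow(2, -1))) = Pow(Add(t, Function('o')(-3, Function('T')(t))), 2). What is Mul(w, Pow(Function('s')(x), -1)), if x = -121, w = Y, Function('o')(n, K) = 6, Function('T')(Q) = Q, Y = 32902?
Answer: Rational(-16451, 13221) ≈ -1.2443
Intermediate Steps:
w = 32902
Function('s')(t) = Add(8, Mul(-2, Pow(Add(6, t), 2))) (Function('s')(t) = Add(8, Mul(-2, Pow(Add(t, 6), 2))) = Add(8, Mul(-2, Pow(Add(6, t), 2))))
Mul(w, Pow(Function('s')(x), -1)) = Mul(32902, Pow(Add(8, Mul(-2, Pow(Add(6, -121), 2))), -1)) = Mul(32902, Pow(Add(8, Mul(-2, Pow(-115, 2))), -1)) = Mul(32902, Pow(Add(8, Mul(-2, 13225)), -1)) = Mul(32902, Pow(Add(8, -26450), -1)) = Mul(32902, Pow(-26442, -1)) = Mul(32902, Rational(-1, 26442)) = Rational(-16451, 13221)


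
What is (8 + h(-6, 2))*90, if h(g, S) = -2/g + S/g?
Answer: 720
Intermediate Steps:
(8 + h(-6, 2))*90 = (8 + (-2 + 2)/(-6))*90 = (8 - ⅙*0)*90 = (8 + 0)*90 = 8*90 = 720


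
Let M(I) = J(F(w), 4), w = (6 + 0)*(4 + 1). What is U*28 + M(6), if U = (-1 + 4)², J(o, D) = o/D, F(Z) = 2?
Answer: 505/2 ≈ 252.50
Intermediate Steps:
w = 30 (w = 6*5 = 30)
U = 9 (U = 3² = 9)
M(I) = ½ (M(I) = 2/4 = 2*(¼) = ½)
U*28 + M(6) = 9*28 + ½ = 252 + ½ = 505/2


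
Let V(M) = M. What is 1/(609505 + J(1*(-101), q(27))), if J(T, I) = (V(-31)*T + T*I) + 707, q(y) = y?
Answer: 1/610616 ≈ 1.6377e-6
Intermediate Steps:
J(T, I) = 707 - 31*T + I*T (J(T, I) = (-31*T + T*I) + 707 = (-31*T + I*T) + 707 = 707 - 31*T + I*T)
1/(609505 + J(1*(-101), q(27))) = 1/(609505 + (707 - 31*(-101) + 27*(1*(-101)))) = 1/(609505 + (707 - 31*(-101) + 27*(-101))) = 1/(609505 + (707 + 3131 - 2727)) = 1/(609505 + 1111) = 1/610616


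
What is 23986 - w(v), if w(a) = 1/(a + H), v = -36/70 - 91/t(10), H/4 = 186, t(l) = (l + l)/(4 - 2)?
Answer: 1233048232/51407 ≈ 23986.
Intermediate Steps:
t(l) = l (t(l) = (2*l)/2 = (2*l)*(½) = l)
H = 744 (H = 4*186 = 744)
v = -673/70 (v = -36/70 - 91/10 = -36*1/70 - 91*⅒ = -18/35 - 91/10 = -673/70 ≈ -9.6143)
w(a) = 1/(744 + a) (w(a) = 1/(a + 744) = 1/(744 + a))
23986 - w(v) = 23986 - 1/(744 - 673/70) = 23986 - 1/51407/70 = 23986 - 1*70/51407 = 23986 - 70/51407 = 1233048232/51407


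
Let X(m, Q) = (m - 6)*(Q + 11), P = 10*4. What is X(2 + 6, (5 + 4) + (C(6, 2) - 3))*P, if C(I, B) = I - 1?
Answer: 1760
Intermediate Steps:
C(I, B) = -1 + I
P = 40
X(m, Q) = (-6 + m)*(11 + Q)
X(2 + 6, (5 + 4) + (C(6, 2) - 3))*P = (-66 - 6*((5 + 4) + ((-1 + 6) - 3)) + 11*(2 + 6) + ((5 + 4) + ((-1 + 6) - 3))*(2 + 6))*40 = (-66 - 6*(9 + (5 - 3)) + 11*8 + (9 + (5 - 3))*8)*40 = (-66 - 6*(9 + 2) + 88 + (9 + 2)*8)*40 = (-66 - 6*11 + 88 + 11*8)*40 = (-66 - 66 + 88 + 88)*40 = 44*40 = 1760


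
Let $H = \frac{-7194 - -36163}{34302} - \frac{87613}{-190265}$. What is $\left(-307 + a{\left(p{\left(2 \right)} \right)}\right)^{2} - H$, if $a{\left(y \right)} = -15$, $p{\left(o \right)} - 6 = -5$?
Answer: $\frac{676682001502609}{6526470030} \approx 1.0368 \cdot 10^{5}$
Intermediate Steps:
$p{\left(o \right)} = 1$ ($p{\left(o \right)} = 6 - 5 = 1$)
$H = \frac{8517087911}{6526470030}$ ($H = \left(-7194 + 36163\right) \frac{1}{34302} - - \frac{87613}{190265} = 28969 \cdot \frac{1}{34302} + \frac{87613}{190265} = \frac{28969}{34302} + \frac{87613}{190265} = \frac{8517087911}{6526470030} \approx 1.305$)
$\left(-307 + a{\left(p{\left(2 \right)} \right)}\right)^{2} - H = \left(-307 - 15\right)^{2} - \frac{8517087911}{6526470030} = \left(-322\right)^{2} - \frac{8517087911}{6526470030} = 103684 - \frac{8517087911}{6526470030} = \frac{676682001502609}{6526470030}$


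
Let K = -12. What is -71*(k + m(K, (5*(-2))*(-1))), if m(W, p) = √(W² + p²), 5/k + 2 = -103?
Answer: 71/21 - 142*√61 ≈ -1105.7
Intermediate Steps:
k = -1/21 (k = 5/(-2 - 103) = 5/(-105) = 5*(-1/105) = -1/21 ≈ -0.047619)
-71*(k + m(K, (5*(-2))*(-1))) = -71*(-1/21 + √((-12)² + ((5*(-2))*(-1))²)) = -71*(-1/21 + √(144 + (-10*(-1))²)) = -71*(-1/21 + √(144 + 10²)) = -71*(-1/21 + √(144 + 100)) = -71*(-1/21 + √244) = -71*(-1/21 + 2*√61) = 71/21 - 142*√61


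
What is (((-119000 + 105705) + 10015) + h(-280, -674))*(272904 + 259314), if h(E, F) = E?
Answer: -1894696080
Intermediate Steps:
(((-119000 + 105705) + 10015) + h(-280, -674))*(272904 + 259314) = (((-119000 + 105705) + 10015) - 280)*(272904 + 259314) = ((-13295 + 10015) - 280)*532218 = (-3280 - 280)*532218 = -3560*532218 = -1894696080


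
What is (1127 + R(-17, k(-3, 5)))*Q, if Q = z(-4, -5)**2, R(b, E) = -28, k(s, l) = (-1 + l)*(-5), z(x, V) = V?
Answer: 27475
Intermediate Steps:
k(s, l) = 5 - 5*l
Q = 25 (Q = (-5)**2 = 25)
(1127 + R(-17, k(-3, 5)))*Q = (1127 - 28)*25 = 1099*25 = 27475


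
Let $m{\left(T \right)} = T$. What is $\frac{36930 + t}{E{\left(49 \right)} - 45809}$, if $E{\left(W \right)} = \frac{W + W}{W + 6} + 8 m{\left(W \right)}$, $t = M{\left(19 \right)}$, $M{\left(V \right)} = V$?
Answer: $- \frac{2032195}{2497837} \approx -0.81358$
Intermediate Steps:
$t = 19$
$E{\left(W \right)} = 8 W + \frac{2 W}{6 + W}$ ($E{\left(W \right)} = \frac{W + W}{W + 6} + 8 W = \frac{2 W}{6 + W} + 8 W = 8 W + \frac{2 W}{6 + W}$)
$\frac{36930 + t}{E{\left(49 \right)} - 45809} = \frac{36930 + 19}{2 \cdot 49 \frac{1}{6 + 49} \left(25 + 4 \cdot 49\right) - 45809} = \frac{36949}{2 \cdot 49 \cdot \frac{1}{55} \left(25 + 196\right) - 45809} = \frac{36949}{2 \cdot 49 \cdot \frac{1}{55} \cdot 221 - 45809} = \frac{36949}{\frac{21658}{55} - 45809} = \frac{36949}{- \frac{2497837}{55}} = 36949 \left(- \frac{55}{2497837}\right) = - \frac{2032195}{2497837}$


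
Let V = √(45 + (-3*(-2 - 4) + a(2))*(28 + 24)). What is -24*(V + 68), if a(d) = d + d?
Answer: -1632 - 24*√1189 ≈ -2459.6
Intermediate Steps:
a(d) = 2*d
V = √1189 (V = √(45 + (-3*(-2 - 4) + 2*2)*(28 + 24)) = √(45 + (-3*(-6) + 4)*52) = √(45 + (18 + 4)*52) = √(45 + 22*52) = √(45 + 1144) = √1189 ≈ 34.482)
-24*(V + 68) = -24*(√1189 + 68) = -24*(68 + √1189) = -1632 - 24*√1189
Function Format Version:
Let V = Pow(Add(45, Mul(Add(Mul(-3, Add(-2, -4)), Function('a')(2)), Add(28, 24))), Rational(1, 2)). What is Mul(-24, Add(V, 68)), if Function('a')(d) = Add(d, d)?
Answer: Add(-1632, Mul(-24, Pow(1189, Rational(1, 2)))) ≈ -2459.6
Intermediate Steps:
Function('a')(d) = Mul(2, d)
V = Pow(1189, Rational(1, 2)) (V = Pow(Add(45, Mul(Add(Mul(-3, Add(-2, -4)), Mul(2, 2)), Add(28, 24))), Rational(1, 2)) = Pow(Add(45, Mul(Add(Mul(-3, -6), 4), 52)), Rational(1, 2)) = Pow(Add(45, Mul(Add(18, 4), 52)), Rational(1, 2)) = Pow(Add(45, Mul(22, 52)), Rational(1, 2)) = Pow(Add(45, 1144), Rational(1, 2)) = Pow(1189, Rational(1, 2)) ≈ 34.482)
Mul(-24, Add(V, 68)) = Mul(-24, Add(Pow(1189, Rational(1, 2)), 68)) = Mul(-24, Add(68, Pow(1189, Rational(1, 2)))) = Add(-1632, Mul(-24, Pow(1189, Rational(1, 2))))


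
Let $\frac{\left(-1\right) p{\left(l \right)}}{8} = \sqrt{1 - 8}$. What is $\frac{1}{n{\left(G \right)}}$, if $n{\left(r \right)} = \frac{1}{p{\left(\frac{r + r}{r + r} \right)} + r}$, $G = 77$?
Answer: $77 - 8 i \sqrt{7} \approx 77.0 - 21.166 i$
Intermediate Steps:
$p{\left(l \right)} = - 8 i \sqrt{7}$ ($p{\left(l \right)} = - 8 \sqrt{1 - 8} = - 8 \sqrt{-7} = - 8 i \sqrt{7}$)
$n{\left(r \right)} = \frac{1}{r - 8 i \sqrt{7}}$ ($n{\left(r \right)} = \frac{1}{- 8 i \sqrt{7} + r} = \frac{1}{r - 8 i \sqrt{7}}$)
$\frac{1}{n{\left(G \right)}} = \frac{1}{\frac{1}{77 - 8 i \sqrt{7}}} = 77 - 8 i \sqrt{7}$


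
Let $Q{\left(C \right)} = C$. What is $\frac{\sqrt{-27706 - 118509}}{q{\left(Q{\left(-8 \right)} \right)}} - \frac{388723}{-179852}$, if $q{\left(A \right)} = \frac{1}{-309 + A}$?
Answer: $\frac{388723}{179852} - 317 i \sqrt{146215} \approx 2.1614 - 1.2121 \cdot 10^{5} i$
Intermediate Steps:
$\frac{\sqrt{-27706 - 118509}}{q{\left(Q{\left(-8 \right)} \right)}} - \frac{388723}{-179852} = \frac{\sqrt{-27706 - 118509}}{\frac{1}{-309 - 8}} - \frac{388723}{-179852} = \frac{\sqrt{-146215}}{\frac{1}{-317}} - - \frac{388723}{179852} = \frac{i \sqrt{146215}}{- \frac{1}{317}} + \frac{388723}{179852} = i \sqrt{146215} \left(-317\right) + \frac{388723}{179852} = - 317 i \sqrt{146215} + \frac{388723}{179852} = \frac{388723}{179852} - 317 i \sqrt{146215}$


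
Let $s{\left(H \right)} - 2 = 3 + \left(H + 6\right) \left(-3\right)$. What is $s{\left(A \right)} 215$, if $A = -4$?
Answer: $-215$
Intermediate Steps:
$s{\left(H \right)} = -13 - 3 H$ ($s{\left(H \right)} = 2 + \left(3 + \left(H + 6\right) \left(-3\right)\right) = 2 + \left(3 + \left(6 + H\right) \left(-3\right)\right) = 2 + \left(3 - \left(18 + 3 H\right)\right) = 2 - \left(15 + 3 H\right) = -13 - 3 H$)
$s{\left(A \right)} 215 = \left(-13 - -12\right) 215 = \left(-13 + 12\right) 215 = \left(-1\right) 215 = -215$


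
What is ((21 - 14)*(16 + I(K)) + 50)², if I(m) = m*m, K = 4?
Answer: 75076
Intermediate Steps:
I(m) = m²
((21 - 14)*(16 + I(K)) + 50)² = ((21 - 14)*(16 + 4²) + 50)² = (7*(16 + 16) + 50)² = (7*32 + 50)² = (224 + 50)² = 274² = 75076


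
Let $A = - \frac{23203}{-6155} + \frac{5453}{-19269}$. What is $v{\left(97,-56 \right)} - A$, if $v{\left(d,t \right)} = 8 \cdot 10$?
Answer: $\frac{9074520208}{118600695} \approx 76.513$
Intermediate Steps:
$v{\left(d,t \right)} = 80$
$A = \frac{413535392}{118600695}$ ($A = \left(-23203\right) \left(- \frac{1}{6155}\right) + 5453 \left(- \frac{1}{19269}\right) = \frac{23203}{6155} - \frac{5453}{19269} = \frac{413535392}{118600695} \approx 3.4868$)
$v{\left(97,-56 \right)} - A = 80 - \frac{413535392}{118600695} = \frac{9074520208}{118600695}$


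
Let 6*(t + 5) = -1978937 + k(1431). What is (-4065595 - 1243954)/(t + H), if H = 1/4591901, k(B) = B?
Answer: 10448967155421/648617823995 ≈ 16.110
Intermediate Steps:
H = 1/4591901 ≈ 2.1777e-7
t = -988768/3 (t = -5 + (-1978937 + 1431)/6 = -5 + (1/6)*(-1977506) = -5 - 988753/3 = -988768/3 ≈ -3.2959e+5)
(-4065595 - 1243954)/(t + H) = (-4065595 - 1243954)/(-988768/3 + 1/4591901) = -5309549/(-4540324767965/13775703) = -5309549*(-13775703/4540324767965) = 10448967155421/648617823995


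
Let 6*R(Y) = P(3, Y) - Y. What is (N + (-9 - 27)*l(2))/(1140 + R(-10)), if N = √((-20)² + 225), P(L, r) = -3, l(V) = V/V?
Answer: -66/6847 ≈ -0.0096393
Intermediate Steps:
l(V) = 1
R(Y) = -½ - Y/6 (R(Y) = (-3 - Y)/6 = -½ - Y/6)
N = 25 (N = √(400 + 225) = √625 = 25)
(N + (-9 - 27)*l(2))/(1140 + R(-10)) = (25 + (-9 - 27)*1)/(1140 + (-½ - ⅙*(-10))) = (25 - 36*1)/(1140 + (-½ + 5/3)) = (25 - 36)/(1140 + 7/6) = -11/6847/6 = -11*6/6847 = -66/6847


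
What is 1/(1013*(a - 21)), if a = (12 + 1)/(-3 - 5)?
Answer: -8/183353 ≈ -4.3632e-5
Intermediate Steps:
a = -13/8 (a = 13/(-8) = 13*(-⅛) = -13/8 ≈ -1.6250)
1/(1013*(a - 21)) = 1/(1013*(-13/8 - 21)) = 1/(1013*(-181/8)) = (1/1013)*(-8/181) = -8/183353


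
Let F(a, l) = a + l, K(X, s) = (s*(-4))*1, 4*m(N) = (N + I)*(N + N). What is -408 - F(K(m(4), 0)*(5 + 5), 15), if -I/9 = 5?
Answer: -423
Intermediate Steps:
I = -45 (I = -9*5 = -45)
m(N) = N*(-45 + N)/2 (m(N) = ((N - 45)*(N + N))/4 = ((-45 + N)*(2*N))/4 = (2*N*(-45 + N))/4 = N*(-45 + N)/2)
K(X, s) = -4*s (K(X, s) = -4*s*1 = -4*s)
-408 - F(K(m(4), 0)*(5 + 5), 15) = -408 - ((-4*0)*(5 + 5) + 15) = -408 - (0*10 + 15) = -408 - (0 + 15) = -408 - 1*15 = -408 - 15 = -423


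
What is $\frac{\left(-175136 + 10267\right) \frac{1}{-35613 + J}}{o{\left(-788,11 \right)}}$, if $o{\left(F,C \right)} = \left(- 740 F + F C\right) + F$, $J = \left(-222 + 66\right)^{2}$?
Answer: $\frac{164869}{6469208928} \approx 2.5485 \cdot 10^{-5}$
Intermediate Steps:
$J = 24336$ ($J = \left(-156\right)^{2} = 24336$)
$o{\left(F,C \right)} = - 739 F + C F$ ($o{\left(F,C \right)} = \left(- 740 F + C F\right) + F = - 739 F + C F$)
$\frac{\left(-175136 + 10267\right) \frac{1}{-35613 + J}}{o{\left(-788,11 \right)}} = \frac{\left(-175136 + 10267\right) \frac{1}{-35613 + 24336}}{\left(-788\right) \left(-739 + 11\right)} = \frac{\left(-164869\right) \frac{1}{-11277}}{\left(-788\right) \left(-728\right)} = \frac{\left(-164869\right) \left(- \frac{1}{11277}\right)}{573664} = \frac{164869}{11277} \cdot \frac{1}{573664} = \frac{164869}{6469208928}$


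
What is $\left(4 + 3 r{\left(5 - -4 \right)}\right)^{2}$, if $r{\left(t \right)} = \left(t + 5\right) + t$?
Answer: $5329$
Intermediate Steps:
$r{\left(t \right)} = 5 + 2 t$ ($r{\left(t \right)} = \left(5 + t\right) + t = 5 + 2 t$)
$\left(4 + 3 r{\left(5 - -4 \right)}\right)^{2} = \left(4 + 3 \left(5 + 2 \left(5 - -4\right)\right)\right)^{2} = \left(4 + 3 \left(5 + 2 \left(5 + 4\right)\right)\right)^{2} = \left(4 + 3 \left(5 + 2 \cdot 9\right)\right)^{2} = \left(4 + 3 \left(5 + 18\right)\right)^{2} = \left(4 + 3 \cdot 23\right)^{2} = \left(4 + 69\right)^{2} = 73^{2} = 5329$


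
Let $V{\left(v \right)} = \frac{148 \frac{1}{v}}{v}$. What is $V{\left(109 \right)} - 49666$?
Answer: $- \frac{590081598}{11881} \approx -49666.0$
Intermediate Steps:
$V{\left(v \right)} = \frac{148}{v^{2}}$
$V{\left(109 \right)} - 49666 = \frac{148}{11881} - 49666 = - \frac{590081598}{11881}$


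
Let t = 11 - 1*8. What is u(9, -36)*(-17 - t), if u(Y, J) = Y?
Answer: -180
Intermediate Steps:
t = 3 (t = 11 - 8 = 3)
u(9, -36)*(-17 - t) = 9*(-17 - 1*3) = 9*(-17 - 3) = 9*(-20) = -180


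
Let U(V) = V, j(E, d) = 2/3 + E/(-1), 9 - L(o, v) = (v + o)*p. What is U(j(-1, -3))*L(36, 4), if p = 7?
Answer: -1355/3 ≈ -451.67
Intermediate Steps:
L(o, v) = 9 - 7*o - 7*v (L(o, v) = 9 - (v + o)*7 = 9 - (o + v)*7 = 9 - (7*o + 7*v) = 9 + (-7*o - 7*v) = 9 - 7*o - 7*v)
j(E, d) = ⅔ - E (j(E, d) = 2*(⅓) + E*(-1) = ⅔ - E)
U(j(-1, -3))*L(36, 4) = (⅔ - 1*(-1))*(9 - 7*36 - 7*4) = (⅔ + 1)*(9 - 252 - 28) = (5/3)*(-271) = -1355/3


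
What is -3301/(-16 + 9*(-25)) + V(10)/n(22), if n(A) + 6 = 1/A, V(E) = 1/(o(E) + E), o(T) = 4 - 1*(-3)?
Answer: 7346025/536707 ≈ 13.687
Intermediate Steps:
o(T) = 7 (o(T) = 4 + 3 = 7)
V(E) = 1/(7 + E)
n(A) = -6 + 1/A
-3301/(-16 + 9*(-25)) + V(10)/n(22) = -3301/(-16 + 9*(-25)) + 1/((7 + 10)*(-6 + 1/22)) = -3301/(-16 - 225) + 1/(17*(-6 + 1/22)) = -3301/(-241) + 1/(17*(-131/22)) = -3301*(-1/241) + (1/17)*(-22/131) = 3301/241 - 22/2227 = 7346025/536707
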